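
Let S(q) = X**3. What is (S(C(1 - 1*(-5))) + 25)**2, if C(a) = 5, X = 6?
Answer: 58081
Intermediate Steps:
S(q) = 216 (S(q) = 6**3 = 216)
(S(C(1 - 1*(-5))) + 25)**2 = (216 + 25)**2 = 241**2 = 58081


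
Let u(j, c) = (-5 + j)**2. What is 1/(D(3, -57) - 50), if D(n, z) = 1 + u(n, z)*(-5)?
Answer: -1/69 ≈ -0.014493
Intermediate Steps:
D(n, z) = 1 - 5*(-5 + n)**2 (D(n, z) = 1 + (-5 + n)**2*(-5) = 1 - 5*(-5 + n)**2)
1/(D(3, -57) - 50) = 1/((1 - 5*(-5 + 3)**2) - 50) = 1/((1 - 5*(-2)**2) - 50) = 1/((1 - 5*4) - 50) = 1/((1 - 20) - 50) = 1/(-19 - 50) = 1/(-69) = -1/69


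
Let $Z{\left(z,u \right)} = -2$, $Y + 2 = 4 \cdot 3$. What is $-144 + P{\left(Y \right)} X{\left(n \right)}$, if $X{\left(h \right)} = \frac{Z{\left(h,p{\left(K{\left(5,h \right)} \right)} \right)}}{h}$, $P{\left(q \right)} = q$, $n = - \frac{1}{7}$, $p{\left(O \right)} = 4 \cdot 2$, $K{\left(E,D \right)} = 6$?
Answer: $-4$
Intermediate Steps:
$Y = 10$ ($Y = -2 + 4 \cdot 3 = -2 + 12 = 10$)
$p{\left(O \right)} = 8$
$n = - \frac{1}{7}$ ($n = \left(-1\right) \frac{1}{7} = - \frac{1}{7} \approx -0.14286$)
$X{\left(h \right)} = - \frac{2}{h}$
$-144 + P{\left(Y \right)} X{\left(n \right)} = -144 + 10 \left(- \frac{2}{- \frac{1}{7}}\right) = -144 + 10 \left(\left(-2\right) \left(-7\right)\right) = -144 + 10 \cdot 14 = -144 + 140 = -4$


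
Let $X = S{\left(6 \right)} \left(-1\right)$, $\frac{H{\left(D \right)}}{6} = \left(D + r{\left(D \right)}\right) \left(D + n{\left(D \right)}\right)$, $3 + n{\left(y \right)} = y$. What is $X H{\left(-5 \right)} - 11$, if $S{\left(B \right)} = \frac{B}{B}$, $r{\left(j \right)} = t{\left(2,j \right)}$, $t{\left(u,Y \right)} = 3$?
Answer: $-167$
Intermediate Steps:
$r{\left(j \right)} = 3$
$n{\left(y \right)} = -3 + y$
$H{\left(D \right)} = 6 \left(-3 + 2 D\right) \left(3 + D\right)$ ($H{\left(D \right)} = 6 \left(D + 3\right) \left(D + \left(-3 + D\right)\right) = 6 \left(3 + D\right) \left(-3 + 2 D\right) = 6 \left(-3 + 2 D\right) \left(3 + D\right)$)
$S{\left(B \right)} = 1$
$X = -1$ ($X = 1 \left(-1\right) = -1$)
$X H{\left(-5 \right)} - 11 = - (-54 + 12 \left(-5\right)^{2} + 18 \left(-5\right)) - 11 = - (-54 + 12 \cdot 25 - 90) - 11 = - (-54 + 300 - 90) - 11 = \left(-1\right) 156 - 11 = -156 - 11 = -167$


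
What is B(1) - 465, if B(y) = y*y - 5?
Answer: -469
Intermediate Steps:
B(y) = -5 + y² (B(y) = y² - 5 = -5 + y²)
B(1) - 465 = (-5 + 1²) - 465 = (-5 + 1) - 465 = -4 - 465 = -469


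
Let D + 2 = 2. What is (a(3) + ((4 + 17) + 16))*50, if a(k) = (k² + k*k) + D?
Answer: 2750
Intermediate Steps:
D = 0 (D = -2 + 2 = 0)
a(k) = 2*k² (a(k) = (k² + k*k) + 0 = (k² + k²) + 0 = 2*k² + 0 = 2*k²)
(a(3) + ((4 + 17) + 16))*50 = (2*3² + ((4 + 17) + 16))*50 = (2*9 + (21 + 16))*50 = (18 + 37)*50 = 55*50 = 2750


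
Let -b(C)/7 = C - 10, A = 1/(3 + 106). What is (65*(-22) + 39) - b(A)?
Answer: -159242/109 ≈ -1460.9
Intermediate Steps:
A = 1/109 ≈ 0.0091743
b(C) = 70 - 7*C (b(C) = -7*(C - 10) = -7*(-10 + C) = 70 - 7*C)
(65*(-22) + 39) - b(A) = (65*(-22) + 39) - (70 - 7*1/109) = (-1430 + 39) - (70 - 7/109) = -1391 - 1*7623/109 = -1391 - 7623/109 = -159242/109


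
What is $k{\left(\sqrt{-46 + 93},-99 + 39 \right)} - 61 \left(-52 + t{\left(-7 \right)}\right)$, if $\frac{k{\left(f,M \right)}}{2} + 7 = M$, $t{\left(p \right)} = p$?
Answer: $3465$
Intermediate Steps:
$k{\left(f,M \right)} = -14 + 2 M$
$k{\left(\sqrt{-46 + 93},-99 + 39 \right)} - 61 \left(-52 + t{\left(-7 \right)}\right) = \left(-14 + 2 \left(-99 + 39\right)\right) - 61 \left(-52 - 7\right) = \left(-14 + 2 \left(-60\right)\right) - 61 \left(-59\right) = \left(-14 - 120\right) - -3599 = -134 + 3599 = 3465$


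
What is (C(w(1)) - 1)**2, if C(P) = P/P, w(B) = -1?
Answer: 0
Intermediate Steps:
C(P) = 1
(C(w(1)) - 1)**2 = (1 - 1)**2 = 0**2 = 0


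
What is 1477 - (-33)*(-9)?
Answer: 1180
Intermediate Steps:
1477 - (-33)*(-9) = 1477 - 1*297 = 1477 - 297 = 1180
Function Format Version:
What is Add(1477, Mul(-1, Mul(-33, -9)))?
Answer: 1180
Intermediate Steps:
Add(1477, Mul(-1, Mul(-33, -9))) = Add(1477, Mul(-1, 297)) = Add(1477, -297) = 1180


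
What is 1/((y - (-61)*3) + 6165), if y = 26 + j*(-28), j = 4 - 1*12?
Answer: 1/6598 ≈ 0.00015156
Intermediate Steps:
j = -8 (j = 4 - 12 = -8)
y = 250 (y = 26 - 8*(-28) = 26 + 224 = 250)
1/((y - (-61)*3) + 6165) = 1/((250 - (-61)*3) + 6165) = 1/((250 - 1*(-183)) + 6165) = 1/((250 + 183) + 6165) = 1/(433 + 6165) = 1/6598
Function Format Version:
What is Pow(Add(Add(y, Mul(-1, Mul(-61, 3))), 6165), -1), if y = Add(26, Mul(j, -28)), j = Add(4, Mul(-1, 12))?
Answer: Rational(1, 6598) ≈ 0.00015156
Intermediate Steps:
j = -8 (j = Add(4, -12) = -8)
y = 250 (y = Add(26, Mul(-8, -28)) = Add(26, 224) = 250)
Pow(Add(Add(y, Mul(-1, Mul(-61, 3))), 6165), -1) = Pow(Add(Add(250, Mul(-1, Mul(-61, 3))), 6165), -1) = Pow(Add(Add(250, Mul(-1, -183)), 6165), -1) = Pow(Add(Add(250, 183), 6165), -1) = Pow(Add(433, 6165), -1) = Pow(6598, -1) = Rational(1, 6598)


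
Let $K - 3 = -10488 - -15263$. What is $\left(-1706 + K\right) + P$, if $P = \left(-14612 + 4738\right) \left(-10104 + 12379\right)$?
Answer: $-22460278$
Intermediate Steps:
$K = 4778$ ($K = 3 - -4775 = 3 + \left(-10488 + 15263\right) = 3 + 4775 = 4778$)
$P = -22463350$ ($P = \left(-9874\right) 2275 = -22463350$)
$\left(-1706 + K\right) + P = \left(-1706 + 4778\right) - 22463350 = 3072 - 22463350 = -22460278$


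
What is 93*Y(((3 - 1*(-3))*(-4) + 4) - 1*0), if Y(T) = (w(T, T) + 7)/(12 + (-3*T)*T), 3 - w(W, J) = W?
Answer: -155/66 ≈ -2.3485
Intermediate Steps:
w(W, J) = 3 - W
Y(T) = (10 - T)/(12 - 3*T**2) (Y(T) = ((3 - T) + 7)/(12 + (-3*T)*T) = (10 - T)/(12 - 3*T**2))
93*Y(((3 - 1*(-3))*(-4) + 4) - 1*0) = 93*((-10 + (((3 - 1*(-3))*(-4) + 4) - 1*0))/(3*(-4 + (((3 - 1*(-3))*(-4) + 4) - 1*0)**2))) = 93*((-10 + (((3 + 3)*(-4) + 4) + 0))/(3*(-4 + (((3 + 3)*(-4) + 4) + 0)**2))) = 93*((-10 + ((6*(-4) + 4) + 0))/(3*(-4 + ((6*(-4) + 4) + 0)**2))) = 93*((-10 + ((-24 + 4) + 0))/(3*(-4 + ((-24 + 4) + 0)**2))) = 93*((-10 + (-20 + 0))/(3*(-4 + (-20 + 0)**2))) = 93*((-10 - 20)/(3*(-4 + (-20)**2))) = 93*((1/3)*(-30)/(-4 + 400)) = 93*((1/3)*(-30)/396) = 93*((1/3)*(1/396)*(-30)) = 93*(-5/198) = -155/66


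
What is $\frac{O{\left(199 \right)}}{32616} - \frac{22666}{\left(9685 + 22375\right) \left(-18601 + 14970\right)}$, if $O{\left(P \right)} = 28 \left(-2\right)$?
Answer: $- \frac{51604267}{33900214230} \approx -0.0015222$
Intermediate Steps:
$O{\left(P \right)} = -56$
$\frac{O{\left(199 \right)}}{32616} - \frac{22666}{\left(9685 + 22375\right) \left(-18601 + 14970\right)} = - \frac{56}{32616} - \frac{22666}{\left(9685 + 22375\right) \left(-18601 + 14970\right)} = \left(-56\right) \frac{1}{32616} - \frac{22666}{32060 \left(-3631\right)} = - \frac{7}{4077} - \frac{22666}{-116409860} = - \frac{7}{4077} - - \frac{1619}{8314990} = - \frac{7}{4077} + \frac{1619}{8314990} = - \frac{51604267}{33900214230}$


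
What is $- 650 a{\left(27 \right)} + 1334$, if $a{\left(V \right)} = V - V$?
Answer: $1334$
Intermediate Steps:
$a{\left(V \right)} = 0$
$- 650 a{\left(27 \right)} + 1334 = \left(-650\right) 0 + 1334 = 0 + 1334 = 1334$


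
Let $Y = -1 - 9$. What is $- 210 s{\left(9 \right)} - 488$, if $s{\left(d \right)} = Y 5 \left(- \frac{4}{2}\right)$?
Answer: $-21488$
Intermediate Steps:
$Y = -10$ ($Y = -1 - 9 = -10$)
$s{\left(d \right)} = 100$ ($s{\left(d \right)} = \left(-10\right) 5 \left(- \frac{4}{2}\right) = - 50 \left(\left(-4\right) \frac{1}{2}\right) = \left(-50\right) \left(-2\right) = 100$)
$- 210 s{\left(9 \right)} - 488 = \left(-210\right) 100 - 488 = -21000 - 488 = -21488$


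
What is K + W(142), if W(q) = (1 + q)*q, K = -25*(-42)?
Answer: 21356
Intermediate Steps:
K = 1050
W(q) = q*(1 + q)
K + W(142) = 1050 + 142*(1 + 142) = 1050 + 142*143 = 1050 + 20306 = 21356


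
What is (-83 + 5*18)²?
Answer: 49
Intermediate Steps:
(-83 + 5*18)² = (-83 + 90)² = 7² = 49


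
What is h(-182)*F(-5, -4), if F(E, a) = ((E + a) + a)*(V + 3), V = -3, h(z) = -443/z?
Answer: 0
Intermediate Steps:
F(E, a) = 0 (F(E, a) = ((E + a) + a)*(-3 + 3) = (E + 2*a)*0 = 0)
h(-182)*F(-5, -4) = -443/(-182)*0 = -443*(-1/182)*0 = (443/182)*0 = 0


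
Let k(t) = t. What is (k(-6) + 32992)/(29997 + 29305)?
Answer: 16493/29651 ≈ 0.55624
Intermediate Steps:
(k(-6) + 32992)/(29997 + 29305) = (-6 + 32992)/(29997 + 29305) = 32986/59302 = 32986*(1/59302) = 16493/29651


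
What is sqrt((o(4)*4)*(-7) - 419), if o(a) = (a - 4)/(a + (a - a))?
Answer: I*sqrt(419) ≈ 20.469*I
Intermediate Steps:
o(a) = (-4 + a)/a (o(a) = (-4 + a)/(a + 0) = (-4 + a)/a)
sqrt((o(4)*4)*(-7) - 419) = sqrt((((-4 + 4)/4)*4)*(-7) - 419) = sqrt((((1/4)*0)*4)*(-7) - 419) = sqrt((0*4)*(-7) - 419) = sqrt(0*(-7) - 419) = sqrt(0 - 419) = sqrt(-419) = I*sqrt(419)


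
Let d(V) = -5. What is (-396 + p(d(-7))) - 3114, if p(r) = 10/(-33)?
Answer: -115840/33 ≈ -3510.3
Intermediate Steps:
p(r) = -10/33 (p(r) = 10*(-1/33) = -10/33)
(-396 + p(d(-7))) - 3114 = (-396 - 10/33) - 3114 = -13078/33 - 3114 = -115840/33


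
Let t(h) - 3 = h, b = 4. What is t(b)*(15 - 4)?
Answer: 77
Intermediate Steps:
t(h) = 3 + h
t(b)*(15 - 4) = (3 + 4)*(15 - 4) = 7*11 = 77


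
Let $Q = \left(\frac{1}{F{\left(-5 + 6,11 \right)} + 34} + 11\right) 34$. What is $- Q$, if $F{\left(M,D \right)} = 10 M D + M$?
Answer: $- \frac{54264}{145} \approx -374.23$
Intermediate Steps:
$F{\left(M,D \right)} = M + 10 D M$ ($F{\left(M,D \right)} = 10 D M + M = M + 10 D M$)
$Q = \frac{54264}{145}$ ($Q = \left(\frac{1}{\left(-5 + 6\right) \left(1 + 10 \cdot 11\right) + 34} + 11\right) 34 = \left(\frac{1}{1 \left(1 + 110\right) + 34} + 11\right) 34 = \left(\frac{1}{1 \cdot 111 + 34} + 11\right) 34 = \left(\frac{1}{111 + 34} + 11\right) 34 = \left(\frac{1}{145} + 11\right) 34 = \frac{1596}{145} \cdot 34 = \frac{54264}{145} \approx 374.23$)
$- Q = \left(-1\right) \frac{54264}{145} = - \frac{54264}{145}$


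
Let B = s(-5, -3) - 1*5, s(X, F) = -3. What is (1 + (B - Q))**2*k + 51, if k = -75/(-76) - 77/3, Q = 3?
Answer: -137768/57 ≈ -2417.0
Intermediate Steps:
B = -8 (B = -3 - 1*5 = -3 - 5 = -8)
k = -5627/228 (k = -75*(-1/76) - 77*1/3 = 75/76 - 77/3 = -5627/228 ≈ -24.680)
(1 + (B - Q))**2*k + 51 = (1 + (-8 - 1*3))**2*(-5627/228) + 51 = (1 + (-8 - 3))**2*(-5627/228) + 51 = (1 - 11)**2*(-5627/228) + 51 = (-10)**2*(-5627/228) + 51 = 100*(-5627/228) + 51 = -140675/57 + 51 = -137768/57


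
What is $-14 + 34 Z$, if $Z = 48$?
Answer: $1618$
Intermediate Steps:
$-14 + 34 Z = -14 + 34 \cdot 48 = -14 + 1632 = 1618$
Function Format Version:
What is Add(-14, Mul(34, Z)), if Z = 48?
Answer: 1618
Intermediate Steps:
Add(-14, Mul(34, Z)) = Add(-14, Mul(34, 48)) = Add(-14, 1632) = 1618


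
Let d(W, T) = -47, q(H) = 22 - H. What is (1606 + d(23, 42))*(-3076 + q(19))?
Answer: -4790807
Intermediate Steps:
(1606 + d(23, 42))*(-3076 + q(19)) = (1606 - 47)*(-3076 + (22 - 1*19)) = 1559*(-3076 + (22 - 19)) = 1559*(-3076 + 3) = 1559*(-3073) = -4790807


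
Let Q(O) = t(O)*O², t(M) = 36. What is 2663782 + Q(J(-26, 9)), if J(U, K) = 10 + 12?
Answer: 2681206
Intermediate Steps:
J(U, K) = 22
Q(O) = 36*O²
2663782 + Q(J(-26, 9)) = 2663782 + 36*22² = 2663782 + 36*484 = 2663782 + 17424 = 2681206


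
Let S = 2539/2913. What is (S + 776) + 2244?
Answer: 8799799/2913 ≈ 3020.9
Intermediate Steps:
S = 2539/2913 (S = 2539*(1/2913) = 2539/2913 ≈ 0.87161)
(S + 776) + 2244 = (2539/2913 + 776) + 2244 = 2263027/2913 + 2244 = 8799799/2913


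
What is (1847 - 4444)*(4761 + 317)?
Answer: -13187566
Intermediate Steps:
(1847 - 4444)*(4761 + 317) = -2597*5078 = -13187566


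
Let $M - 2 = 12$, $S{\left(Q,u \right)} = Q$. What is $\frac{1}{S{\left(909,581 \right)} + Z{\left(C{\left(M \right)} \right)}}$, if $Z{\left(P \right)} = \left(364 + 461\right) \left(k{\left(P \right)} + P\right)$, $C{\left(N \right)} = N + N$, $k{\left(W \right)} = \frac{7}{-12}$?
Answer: $\frac{4}{94111} \approx 4.2503 \cdot 10^{-5}$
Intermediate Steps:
$k{\left(W \right)} = - \frac{7}{12}$ ($k{\left(W \right)} = 7 \left(- \frac{1}{12}\right) = - \frac{7}{12}$)
$M = 14$ ($M = 2 + 12 = 14$)
$C{\left(N \right)} = 2 N$
$Z{\left(P \right)} = - \frac{1925}{4} + 825 P$ ($Z{\left(P \right)} = \left(364 + 461\right) \left(- \frac{7}{12} + P\right) = 825 \left(- \frac{7}{12} + P\right) = - \frac{1925}{4} + 825 P$)
$\frac{1}{S{\left(909,581 \right)} + Z{\left(C{\left(M \right)} \right)}} = \frac{1}{909 - \left(\frac{1925}{4} - 825 \cdot 2 \cdot 14\right)} = \frac{1}{909 + \left(- \frac{1925}{4} + 825 \cdot 28\right)} = \frac{1}{909 + \left(- \frac{1925}{4} + 23100\right)} = \frac{1}{909 + \frac{90475}{4}} = \frac{1}{\frac{94111}{4}} = \frac{4}{94111}$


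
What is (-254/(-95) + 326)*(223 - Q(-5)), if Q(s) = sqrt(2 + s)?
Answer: 6962952/95 - 31224*I*sqrt(3)/95 ≈ 73294.0 - 569.28*I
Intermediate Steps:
(-254/(-95) + 326)*(223 - Q(-5)) = (-254/(-95) + 326)*(223 - sqrt(2 - 5)) = (-254*(-1/95) + 326)*(223 - sqrt(-3)) = (254/95 + 326)*(223 - I*sqrt(3)) = 31224*(223 - I*sqrt(3))/95 = 6962952/95 - 31224*I*sqrt(3)/95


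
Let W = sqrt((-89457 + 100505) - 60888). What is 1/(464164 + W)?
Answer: 116041/53862067184 - I*sqrt(3115)/53862067184 ≈ 2.1544e-6 - 1.0362e-9*I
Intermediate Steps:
W = 4*I*sqrt(3115) (W = sqrt(11048 - 60888) = sqrt(-49840) = 4*I*sqrt(3115) ≈ 223.25*I)
1/(464164 + W) = 1/(464164 + 4*I*sqrt(3115))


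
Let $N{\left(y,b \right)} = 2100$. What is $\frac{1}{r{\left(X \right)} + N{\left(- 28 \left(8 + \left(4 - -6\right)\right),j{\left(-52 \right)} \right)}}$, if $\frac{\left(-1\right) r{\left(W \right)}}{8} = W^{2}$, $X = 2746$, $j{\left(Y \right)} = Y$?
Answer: $- \frac{1}{60322028} \approx -1.6578 \cdot 10^{-8}$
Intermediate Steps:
$r{\left(W \right)} = - 8 W^{2}$
$\frac{1}{r{\left(X \right)} + N{\left(- 28 \left(8 + \left(4 - -6\right)\right),j{\left(-52 \right)} \right)}} = \frac{1}{- 8 \cdot 2746^{2} + 2100} = \frac{1}{\left(-8\right) 7540516 + 2100} = \frac{1}{-60324128 + 2100} = \frac{1}{-60322028} = - \frac{1}{60322028}$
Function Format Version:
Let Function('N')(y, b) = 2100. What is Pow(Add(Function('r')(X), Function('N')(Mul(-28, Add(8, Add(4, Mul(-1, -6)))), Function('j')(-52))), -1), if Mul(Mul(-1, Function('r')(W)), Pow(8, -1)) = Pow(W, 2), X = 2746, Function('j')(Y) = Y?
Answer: Rational(-1, 60322028) ≈ -1.6578e-8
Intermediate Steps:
Function('r')(W) = Mul(-8, Pow(W, 2))
Pow(Add(Function('r')(X), Function('N')(Mul(-28, Add(8, Add(4, Mul(-1, -6)))), Function('j')(-52))), -1) = Pow(Add(Mul(-8, Pow(2746, 2)), 2100), -1) = Pow(Add(Mul(-8, 7540516), 2100), -1) = Pow(Add(-60324128, 2100), -1) = Pow(-60322028, -1) = Rational(-1, 60322028)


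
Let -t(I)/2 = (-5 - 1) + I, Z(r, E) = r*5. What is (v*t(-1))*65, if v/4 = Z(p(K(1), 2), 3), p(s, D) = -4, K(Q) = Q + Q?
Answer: -72800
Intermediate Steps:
K(Q) = 2*Q
Z(r, E) = 5*r
v = -80 (v = 4*(5*(-4)) = 4*(-20) = -80)
t(I) = 12 - 2*I (t(I) = -2*((-5 - 1) + I) = -2*(-6 + I) = 12 - 2*I)
(v*t(-1))*65 = -80*(12 - 2*(-1))*65 = -80*(12 + 2)*65 = -80*14*65 = -1120*65 = -72800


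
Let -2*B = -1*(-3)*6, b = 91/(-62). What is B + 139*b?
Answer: -13207/62 ≈ -213.02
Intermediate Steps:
b = -91/62 (b = 91*(-1/62) = -91/62 ≈ -1.4677)
B = -9 (B = -(-1*(-3))*6/2 = -3*6/2 = -1/2*18 = -9)
B + 139*b = -9 + 139*(-91/62) = -9 - 12649/62 = -13207/62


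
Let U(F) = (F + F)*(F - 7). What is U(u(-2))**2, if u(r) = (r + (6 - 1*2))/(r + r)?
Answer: 225/4 ≈ 56.250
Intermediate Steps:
u(r) = (4 + r)/(2*r) (u(r) = (r + (6 - 2))/((2*r)) = (r + 4)*(1/(2*r)) = (4 + r)*(1/(2*r)) = (4 + r)/(2*r))
U(F) = 2*F*(-7 + F) (U(F) = (2*F)*(-7 + F) = 2*F*(-7 + F))
U(u(-2))**2 = (2*((1/2)*(4 - 2)/(-2))*(-7 + (1/2)*(4 - 2)/(-2)))**2 = (2*((1/2)*(-1/2)*2)*(-7 + (1/2)*(-1/2)*2))**2 = (2*(-1/2)*(-7 - 1/2))**2 = (2*(-1/2)*(-15/2))**2 = (15/2)**2 = 225/4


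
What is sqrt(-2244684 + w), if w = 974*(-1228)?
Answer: 22*I*sqrt(7109) ≈ 1854.9*I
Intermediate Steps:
w = -1196072
sqrt(-2244684 + w) = sqrt(-2244684 - 1196072) = sqrt(-3440756) = 22*I*sqrt(7109)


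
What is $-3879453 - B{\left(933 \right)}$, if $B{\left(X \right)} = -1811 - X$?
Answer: $-3876709$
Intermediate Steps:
$-3879453 - B{\left(933 \right)} = -3879453 - \left(-1811 - 933\right) = -3879453 - -2744 = -3879453 + 2744 = -3876709$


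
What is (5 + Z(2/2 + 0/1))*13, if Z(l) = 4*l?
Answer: 117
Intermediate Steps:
(5 + Z(2/2 + 0/1))*13 = (5 + 4*(2/2 + 0/1))*13 = (5 + 4*(2*(½) + 0*1))*13 = (5 + 4*(1 + 0))*13 = (5 + 4*1)*13 = (5 + 4)*13 = 9*13 = 117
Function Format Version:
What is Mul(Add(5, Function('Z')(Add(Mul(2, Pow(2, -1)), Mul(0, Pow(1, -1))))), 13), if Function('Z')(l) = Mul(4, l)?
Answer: 117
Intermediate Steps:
Mul(Add(5, Function('Z')(Add(Mul(2, Pow(2, -1)), Mul(0, Pow(1, -1))))), 13) = Mul(Add(5, Mul(4, Add(Mul(2, Pow(2, -1)), Mul(0, Pow(1, -1))))), 13) = Mul(Add(5, Mul(4, Add(Mul(2, Rational(1, 2)), Mul(0, 1)))), 13) = Mul(Add(5, Mul(4, Add(1, 0))), 13) = Mul(Add(5, Mul(4, 1)), 13) = Mul(Add(5, 4), 13) = Mul(9, 13) = 117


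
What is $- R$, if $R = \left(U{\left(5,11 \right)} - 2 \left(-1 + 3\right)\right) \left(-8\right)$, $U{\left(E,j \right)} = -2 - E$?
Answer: $-88$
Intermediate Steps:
$R = 88$ ($R = \left(\left(-2 - 5\right) - 2 \left(-1 + 3\right)\right) \left(-8\right) = \left(\left(-2 - 5\right) - 4\right) \left(-8\right) = \left(-7 - 4\right) \left(-8\right) = \left(-11\right) \left(-8\right) = 88$)
$- R = \left(-1\right) 88 = -88$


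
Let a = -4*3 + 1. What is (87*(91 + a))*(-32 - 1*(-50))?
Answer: 125280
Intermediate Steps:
a = -11 (a = -12 + 1 = -11)
(87*(91 + a))*(-32 - 1*(-50)) = (87*(91 - 11))*(-32 - 1*(-50)) = (87*80)*(-32 + 50) = 6960*18 = 125280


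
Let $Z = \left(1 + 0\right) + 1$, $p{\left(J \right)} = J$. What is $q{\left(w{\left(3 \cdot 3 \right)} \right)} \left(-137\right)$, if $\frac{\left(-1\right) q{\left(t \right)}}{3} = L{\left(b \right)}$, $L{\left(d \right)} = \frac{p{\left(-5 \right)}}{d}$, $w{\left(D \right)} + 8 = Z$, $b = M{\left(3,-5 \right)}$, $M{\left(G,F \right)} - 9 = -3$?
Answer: $- \frac{685}{2} \approx -342.5$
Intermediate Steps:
$M{\left(G,F \right)} = 6$ ($M{\left(G,F \right)} = 9 - 3 = 6$)
$b = 6$
$Z = 2$ ($Z = 1 + 1 = 2$)
$w{\left(D \right)} = -6$ ($w{\left(D \right)} = -8 + 2 = -6$)
$L{\left(d \right)} = - \frac{5}{d}$
$q{\left(t \right)} = \frac{5}{2}$ ($q{\left(t \right)} = - 3 \left(- \frac{5}{6}\right) = - 3 \left(\left(-5\right) \frac{1}{6}\right) = \left(-3\right) \left(- \frac{5}{6}\right) = \frac{5}{2}$)
$q{\left(w{\left(3 \cdot 3 \right)} \right)} \left(-137\right) = \frac{5}{2} \left(-137\right) = - \frac{685}{2}$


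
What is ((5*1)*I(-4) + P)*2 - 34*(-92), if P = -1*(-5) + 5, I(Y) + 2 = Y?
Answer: 3088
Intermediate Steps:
I(Y) = -2 + Y
P = 10 (P = 5 + 5 = 10)
((5*1)*I(-4) + P)*2 - 34*(-92) = ((5*1)*(-2 - 4) + 10)*2 - 34*(-92) = (5*(-6) + 10)*2 + 3128 = (-30 + 10)*2 + 3128 = -20*2 + 3128 = -40 + 3128 = 3088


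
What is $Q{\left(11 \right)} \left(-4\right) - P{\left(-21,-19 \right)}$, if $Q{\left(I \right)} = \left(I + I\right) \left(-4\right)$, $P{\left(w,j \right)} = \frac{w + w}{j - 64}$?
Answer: $\frac{29174}{83} \approx 351.49$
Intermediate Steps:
$P{\left(w,j \right)} = \frac{2 w}{-64 + j}$
$Q{\left(I \right)} = - 8 I$ ($Q{\left(I \right)} = 2 I \left(-4\right) = - 8 I$)
$Q{\left(11 \right)} \left(-4\right) - P{\left(-21,-19 \right)} = \left(-8\right) 11 \left(-4\right) - 2 \left(-21\right) \frac{1}{-64 - 19} = \left(-88\right) \left(-4\right) - 2 \left(-21\right) \frac{1}{-83} = 352 - 2 \left(-21\right) \left(- \frac{1}{83}\right) = 352 - \frac{42}{83} = \frac{29174}{83}$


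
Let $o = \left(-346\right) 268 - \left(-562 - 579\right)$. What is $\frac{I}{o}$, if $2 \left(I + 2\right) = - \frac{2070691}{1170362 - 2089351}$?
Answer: $\frac{1605265}{168334891086} \approx 9.5361 \cdot 10^{-6}$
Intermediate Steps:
$o = -91587$ ($o = -92728 - -1141 = -92728 + 1141 = -91587$)
$I = - \frac{1605265}{1837978}$ ($I = -2 + \frac{\left(-2070691\right) \frac{1}{1170362 - 2089351}}{2} = -2 + \frac{\left(-2070691\right) \frac{1}{-918989}}{2} = -2 + \frac{\left(-2070691\right) \left(- \frac{1}{918989}\right)}{2} = -2 + \frac{1}{2} \cdot \frac{2070691}{918989} = -2 + \frac{2070691}{1837978} = - \frac{1605265}{1837978} \approx -0.87339$)
$\frac{I}{o} = - \frac{1605265}{1837978 \left(-91587\right)} = \left(- \frac{1605265}{1837978}\right) \left(- \frac{1}{91587}\right) = \frac{1605265}{168334891086}$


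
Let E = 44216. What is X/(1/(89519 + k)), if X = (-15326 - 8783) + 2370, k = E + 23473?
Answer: -3417544712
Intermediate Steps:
k = 67689 (k = 44216 + 23473 = 67689)
X = -21739 (X = -24109 + 2370 = -21739)
X/(1/(89519 + k)) = -21739/(1/(89519 + 67689)) = -21739/(1/157208) = -21739/1/157208 = -21739*157208 = -3417544712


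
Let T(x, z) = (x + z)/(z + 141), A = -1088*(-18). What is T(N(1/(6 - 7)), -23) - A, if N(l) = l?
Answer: -1155468/59 ≈ -19584.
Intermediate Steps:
A = 19584
T(x, z) = (x + z)/(141 + z)
T(N(1/(6 - 7)), -23) - A = (1/(6 - 7) - 23)/(141 - 23) - 1*19584 = (1/(-1) - 23)/118 - 19584 = (-1 - 23)/118 - 19584 = (1/118)*(-24) - 19584 = -12/59 - 19584 = -1155468/59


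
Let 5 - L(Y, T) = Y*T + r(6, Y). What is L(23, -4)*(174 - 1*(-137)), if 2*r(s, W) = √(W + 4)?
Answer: 30167 - 933*√3/2 ≈ 29359.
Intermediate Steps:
r(s, W) = √(4 + W)/2 (r(s, W) = √(W + 4)/2 = √(4 + W)/2)
L(Y, T) = 5 - √(4 + Y)/2 - T*Y (L(Y, T) = 5 - (Y*T + √(4 + Y)/2) = 5 - (T*Y + √(4 + Y)/2) = 5 - (√(4 + Y)/2 + T*Y) = 5 + (-√(4 + Y)/2 - T*Y) = 5 - √(4 + Y)/2 - T*Y)
L(23, -4)*(174 - 1*(-137)) = (5 - √(4 + 23)/2 - 1*(-4)*23)*(174 - 1*(-137)) = (5 - 3*√3/2 + 92)*(174 + 137) = (5 - 3*√3/2 + 92)*311 = (97 - 3*√3/2)*311 = 30167 - 933*√3/2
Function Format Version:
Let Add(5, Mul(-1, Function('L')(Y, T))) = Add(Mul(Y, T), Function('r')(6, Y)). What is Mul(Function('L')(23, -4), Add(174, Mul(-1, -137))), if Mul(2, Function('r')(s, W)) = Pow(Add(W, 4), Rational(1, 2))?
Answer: Add(30167, Mul(Rational(-933, 2), Pow(3, Rational(1, 2)))) ≈ 29359.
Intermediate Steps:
Function('r')(s, W) = Mul(Rational(1, 2), Pow(Add(4, W), Rational(1, 2))) (Function('r')(s, W) = Mul(Rational(1, 2), Pow(Add(W, 4), Rational(1, 2))) = Mul(Rational(1, 2), Pow(Add(4, W), Rational(1, 2))))
Function('L')(Y, T) = Add(5, Mul(Rational(-1, 2), Pow(Add(4, Y), Rational(1, 2))), Mul(-1, T, Y)) (Function('L')(Y, T) = Add(5, Mul(-1, Add(Mul(Y, T), Mul(Rational(1, 2), Pow(Add(4, Y), Rational(1, 2)))))) = Add(5, Mul(-1, Add(Mul(T, Y), Mul(Rational(1, 2), Pow(Add(4, Y), Rational(1, 2)))))) = Add(5, Mul(-1, Add(Mul(Rational(1, 2), Pow(Add(4, Y), Rational(1, 2))), Mul(T, Y)))) = Add(5, Add(Mul(Rational(-1, 2), Pow(Add(4, Y), Rational(1, 2))), Mul(-1, T, Y))) = Add(5, Mul(Rational(-1, 2), Pow(Add(4, Y), Rational(1, 2))), Mul(-1, T, Y)))
Mul(Function('L')(23, -4), Add(174, Mul(-1, -137))) = Mul(Add(5, Mul(Rational(-1, 2), Pow(Add(4, 23), Rational(1, 2))), Mul(-1, -4, 23)), Add(174, Mul(-1, -137))) = Mul(Add(5, Mul(Rational(-1, 2), Pow(27, Rational(1, 2))), 92), Add(174, 137)) = Mul(Add(5, Mul(Rational(-1, 2), Mul(3, Pow(3, Rational(1, 2)))), 92), 311) = Mul(Add(5, Mul(Rational(-3, 2), Pow(3, Rational(1, 2))), 92), 311) = Mul(Add(97, Mul(Rational(-3, 2), Pow(3, Rational(1, 2)))), 311) = Add(30167, Mul(Rational(-933, 2), Pow(3, Rational(1, 2))))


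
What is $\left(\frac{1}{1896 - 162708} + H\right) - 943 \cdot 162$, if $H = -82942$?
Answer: $- \frac{37904674897}{160812} \approx -2.3571 \cdot 10^{5}$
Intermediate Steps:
$\left(\frac{1}{1896 - 162708} + H\right) - 943 \cdot 162 = \left(\frac{1}{1896 - 162708} - 82942\right) - 943 \cdot 162 = \left(\frac{1}{-160812} - 82942\right) - 152766 = \left(- \frac{1}{160812} - 82942\right) - 152766 = - \frac{13338068905}{160812} - 152766 = - \frac{37904674897}{160812}$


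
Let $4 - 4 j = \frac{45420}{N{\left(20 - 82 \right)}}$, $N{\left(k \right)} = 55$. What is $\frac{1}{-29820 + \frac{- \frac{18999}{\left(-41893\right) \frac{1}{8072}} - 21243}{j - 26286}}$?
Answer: $- \frac{12207871558}{364030627555779} \approx -3.3535 \cdot 10^{-5}$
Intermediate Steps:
$j = - \frac{2260}{11}$ ($j = 1 - \frac{45420 \cdot \frac{1}{55}}{4} = 1 - \frac{2271}{11} = - \frac{2260}{11} \approx -205.45$)
$\frac{1}{-29820 + \frac{- \frac{18999}{\left(-41893\right) \frac{1}{8072}} - 21243}{j - 26286}} = \frac{1}{-29820 + \frac{- \frac{18999}{\left(-41893\right) \frac{1}{8072}} - 21243}{- \frac{2260}{11} - 26286}} = \frac{1}{-29820 + \frac{- \frac{18999}{\left(-41893\right) \frac{1}{8072}} - 21243}{- \frac{291406}{11}}} = \frac{1}{-29820 + \left(- \frac{18999}{- \frac{41893}{8072}} - 21243\right) \left(- \frac{11}{291406}\right)} = \frac{1}{-29820 + \left(\left(-18999\right) \left(- \frac{8072}{41893}\right) - 21243\right) \left(- \frac{11}{291406}\right)} = \frac{1}{-29820 + \left(\frac{153359928}{41893} - 21243\right) \left(- \frac{11}{291406}\right)} = \frac{1}{-29820 - - \frac{8102303781}{12207871558}} = \frac{1}{-29820 + \frac{8102303781}{12207871558}} = \frac{1}{- \frac{364030627555779}{12207871558}} = - \frac{12207871558}{364030627555779}$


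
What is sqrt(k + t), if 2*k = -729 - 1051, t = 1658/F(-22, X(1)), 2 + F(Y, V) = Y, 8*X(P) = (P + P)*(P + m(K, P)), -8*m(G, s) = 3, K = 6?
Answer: I*sqrt(34527)/6 ≈ 30.969*I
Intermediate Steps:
m(G, s) = -3/8 (m(G, s) = -1/8*3 = -3/8)
X(P) = P*(-3/8 + P)/4 (X(P) = ((P + P)*(P - 3/8))/8 = ((2*P)*(-3/8 + P))/8 = (2*P*(-3/8 + P))/8 = P*(-3/8 + P)/4)
F(Y, V) = -2 + Y
t = -829/12 (t = 1658/(-2 - 22) = 1658/(-24) = 1658*(-1/24) = -829/12 ≈ -69.083)
k = -890 (k = (-729 - 1051)/2 = (1/2)*(-1780) = -890)
sqrt(k + t) = sqrt(-890 - 829/12) = sqrt(-11509/12) = I*sqrt(34527)/6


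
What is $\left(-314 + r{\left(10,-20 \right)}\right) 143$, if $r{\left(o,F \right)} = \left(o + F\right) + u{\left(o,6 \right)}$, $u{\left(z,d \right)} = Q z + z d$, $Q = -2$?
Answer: $-40612$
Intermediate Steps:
$u{\left(z,d \right)} = - 2 z + d z$ ($u{\left(z,d \right)} = - 2 z + z d = - 2 z + d z$)
$r{\left(o,F \right)} = F + 5 o$ ($r{\left(o,F \right)} = \left(o + F\right) + o \left(-2 + 6\right) = \left(F + o\right) + o 4 = \left(F + o\right) + 4 o = F + 5 o$)
$\left(-314 + r{\left(10,-20 \right)}\right) 143 = \left(-314 + \left(-20 + 5 \cdot 10\right)\right) 143 = \left(-314 + \left(-20 + 50\right)\right) 143 = \left(-314 + 30\right) 143 = \left(-284\right) 143 = -40612$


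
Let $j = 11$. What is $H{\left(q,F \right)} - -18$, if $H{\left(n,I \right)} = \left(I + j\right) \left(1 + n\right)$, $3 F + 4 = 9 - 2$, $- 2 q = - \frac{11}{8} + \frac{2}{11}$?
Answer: $\frac{1635}{44} \approx 37.159$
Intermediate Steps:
$q = \frac{105}{176}$ ($q = - \frac{- \frac{11}{8} + \frac{2}{11}}{2} = \left(- \frac{1}{2}\right) \left(- \frac{105}{88}\right) = \frac{105}{176} \approx 0.59659$)
$F = 1$ ($F = - \frac{4}{3} + \frac{9 - 2}{3} = - \frac{4}{3} + \frac{1}{3} \cdot 7 = - \frac{4}{3} + \frac{7}{3} = 1$)
$H{\left(n,I \right)} = \left(1 + n\right) \left(11 + I\right)$ ($H{\left(n,I \right)} = \left(I + 11\right) \left(1 + n\right) = \left(11 + I\right) \left(1 + n\right) = \left(1 + n\right) \left(11 + I\right)$)
$H{\left(q,F \right)} - -18 = \left(11 + 1 + 11 \cdot \frac{105}{176} + 1 \cdot \frac{105}{176}\right) - -18 = \left(11 + 1 + \frac{105}{16} + \frac{105}{176}\right) + 18 = \frac{843}{44} + 18 = \frac{1635}{44}$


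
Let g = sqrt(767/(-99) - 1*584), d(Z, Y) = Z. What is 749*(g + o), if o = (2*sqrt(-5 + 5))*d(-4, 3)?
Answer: 749*I*sqrt(644413)/33 ≈ 18220.0*I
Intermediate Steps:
g = I*sqrt(644413)/33 (g = sqrt(767*(-1/99) - 584) = sqrt(-767/99 - 584) = sqrt(-58583/99) = I*sqrt(644413)/33 ≈ 24.326*I)
o = 0 (o = (2*sqrt(-5 + 5))*(-4) = (2*sqrt(0))*(-4) = (2*0)*(-4) = 0*(-4) = 0)
749*(g + o) = 749*(I*sqrt(644413)/33 + 0) = 749*(I*sqrt(644413)/33) = 749*I*sqrt(644413)/33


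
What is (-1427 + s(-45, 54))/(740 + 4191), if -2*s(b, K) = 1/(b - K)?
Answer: -282545/976338 ≈ -0.28939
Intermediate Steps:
s(b, K) = -1/(2*(b - K))
(-1427 + s(-45, 54))/(740 + 4191) = (-1427 + 1/(2*(54 - 1*(-45))))/(740 + 4191) = (-1427 + 1/(2*(54 + 45)))/4931 = (-1427 + (½)/99)*(1/4931) = (-1427 + (½)*(1/99))*(1/4931) = (-1427 + 1/198)*(1/4931) = -282545/198*1/4931 = -282545/976338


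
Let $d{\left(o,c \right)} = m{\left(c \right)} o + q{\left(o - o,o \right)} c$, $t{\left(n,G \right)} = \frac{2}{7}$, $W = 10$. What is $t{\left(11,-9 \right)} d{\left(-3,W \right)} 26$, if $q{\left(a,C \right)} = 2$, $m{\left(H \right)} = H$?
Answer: $- \frac{520}{7} \approx -74.286$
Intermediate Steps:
$t{\left(n,G \right)} = \frac{2}{7}$ ($t{\left(n,G \right)} = 2 \cdot \frac{1}{7} = \frac{2}{7}$)
$d{\left(o,c \right)} = 2 c + c o$ ($d{\left(o,c \right)} = c o + 2 c = 2 c + c o$)
$t{\left(11,-9 \right)} d{\left(-3,W \right)} 26 = \frac{2 \cdot 10 \left(2 - 3\right)}{7} \cdot 26 = \frac{2 \cdot 10 \left(-1\right)}{7} \cdot 26 = \frac{2}{7} \left(-10\right) 26 = \left(- \frac{20}{7}\right) 26 = - \frac{520}{7}$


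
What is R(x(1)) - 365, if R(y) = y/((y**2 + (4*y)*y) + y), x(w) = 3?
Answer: -5839/16 ≈ -364.94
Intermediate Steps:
R(y) = y/(y + 5*y**2) (R(y) = y/((y**2 + 4*y**2) + y) = y/(5*y**2 + y) = y/(y + 5*y**2))
R(x(1)) - 365 = 1/(1 + 5*3) - 365 = 1/(1 + 15) - 365 = 1/16 - 365 = -5839/16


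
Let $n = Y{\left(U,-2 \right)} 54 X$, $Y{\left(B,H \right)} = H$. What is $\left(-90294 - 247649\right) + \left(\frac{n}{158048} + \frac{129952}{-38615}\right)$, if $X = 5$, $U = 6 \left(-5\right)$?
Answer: $- \frac{515623659231289}{1525755880} \approx -3.3795 \cdot 10^{5}$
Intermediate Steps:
$U = -30$
$n = -540$ ($n = \left(-2\right) 54 \cdot 5 = \left(-108\right) 5 = -540$)
$\left(-90294 - 247649\right) + \left(\frac{n}{158048} + \frac{129952}{-38615}\right) = \left(-90294 - 247649\right) + \left(- \frac{540}{158048} + \frac{129952}{-38615}\right) = -337943 + \left(\left(-540\right) \frac{1}{158048} + 129952 \left(- \frac{1}{38615}\right)\right) = -337943 - \frac{5139876449}{1525755880} = - \frac{515623659231289}{1525755880}$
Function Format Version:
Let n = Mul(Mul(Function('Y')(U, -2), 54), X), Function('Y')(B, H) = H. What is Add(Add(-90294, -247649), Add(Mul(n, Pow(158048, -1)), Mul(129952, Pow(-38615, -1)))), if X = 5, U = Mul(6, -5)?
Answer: Rational(-515623659231289, 1525755880) ≈ -3.3795e+5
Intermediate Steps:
U = -30
n = -540 (n = Mul(Mul(-2, 54), 5) = Mul(-108, 5) = -540)
Add(Add(-90294, -247649), Add(Mul(n, Pow(158048, -1)), Mul(129952, Pow(-38615, -1)))) = Add(Add(-90294, -247649), Add(Mul(-540, Pow(158048, -1)), Mul(129952, Pow(-38615, -1)))) = Add(-337943, Add(Mul(-540, Rational(1, 158048)), Mul(129952, Rational(-1, 38615)))) = Add(-337943, Add(Rational(-135, 39512), Rational(-129952, 38615))) = Add(-337943, Rational(-5139876449, 1525755880)) = Rational(-515623659231289, 1525755880)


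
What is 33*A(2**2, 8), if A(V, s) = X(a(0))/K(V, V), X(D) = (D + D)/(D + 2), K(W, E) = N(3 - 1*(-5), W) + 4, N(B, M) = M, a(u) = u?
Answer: 0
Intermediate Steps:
K(W, E) = 4 + W (K(W, E) = W + 4 = 4 + W)
X(D) = 2*D/(2 + D) (X(D) = (2*D)/(2 + D) = 2*D/(2 + D))
A(V, s) = 0 (A(V, s) = (2*0/(2 + 0))/(4 + V) = (2*0/2)/(4 + V) = (2*0*(1/2))/(4 + V) = 0/(4 + V) = 0)
33*A(2**2, 8) = 33*0 = 0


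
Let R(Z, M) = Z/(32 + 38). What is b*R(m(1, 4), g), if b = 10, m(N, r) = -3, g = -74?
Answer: -3/7 ≈ -0.42857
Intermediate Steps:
R(Z, M) = Z/70
b*R(m(1, 4), g) = 10*((1/70)*(-3)) = 10*(-3/70) = -3/7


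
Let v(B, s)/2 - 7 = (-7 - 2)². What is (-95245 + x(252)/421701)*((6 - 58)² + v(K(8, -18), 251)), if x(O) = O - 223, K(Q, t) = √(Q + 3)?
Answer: -38558315247360/140567 ≈ -2.7431e+8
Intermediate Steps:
K(Q, t) = √(3 + Q)
v(B, s) = 176 (v(B, s) = 14 + 2*(-7 - 2)² = 14 + 2*(-9)² = 14 + 2*81 = 14 + 162 = 176)
x(O) = -223 + O
(-95245 + x(252)/421701)*((6 - 58)² + v(K(8, -18), 251)) = (-95245 + (-223 + 252)/421701)*((6 - 58)² + 176) = (-95245 + 29*(1/421701))*((-52)² + 176) = (-95245 + 29/421701)*(2704 + 176) = -40164911716/421701*2880 = -38558315247360/140567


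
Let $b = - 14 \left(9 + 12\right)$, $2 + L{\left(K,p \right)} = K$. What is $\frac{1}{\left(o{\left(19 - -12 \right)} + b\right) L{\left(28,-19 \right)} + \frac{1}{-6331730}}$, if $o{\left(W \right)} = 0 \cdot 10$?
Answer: $- \frac{6331730}{48399744121} \approx -0.00013082$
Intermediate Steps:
$L{\left(K,p \right)} = -2 + K$
$b = -294$ ($b = \left(-14\right) 21 = -294$)
$o{\left(W \right)} = 0$
$\frac{1}{\left(o{\left(19 - -12 \right)} + b\right) L{\left(28,-19 \right)} + \frac{1}{-6331730}} = \frac{1}{\left(0 - 294\right) \left(-2 + 28\right) + \frac{1}{-6331730}} = \frac{1}{\left(-294\right) 26 - \frac{1}{6331730}} = \frac{1}{-7644 - \frac{1}{6331730}} = \frac{1}{- \frac{48399744121}{6331730}} = - \frac{6331730}{48399744121}$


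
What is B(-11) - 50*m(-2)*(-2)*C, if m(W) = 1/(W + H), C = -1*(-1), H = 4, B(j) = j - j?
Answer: 50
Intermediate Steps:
B(j) = 0
C = 1
m(W) = 1/(4 + W) (m(W) = 1/(W + 4) = 1/(4 + W))
B(-11) - 50*m(-2)*(-2)*C = 0 - 50*-2/(4 - 2) = 0 - 50*-2/2 = 0 - 50*(½)*(-2) = 0 - (-50) = 0 - 50*(-1) = 0 + 50 = 50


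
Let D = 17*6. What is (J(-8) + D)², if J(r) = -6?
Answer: 9216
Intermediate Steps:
D = 102
(J(-8) + D)² = (-6 + 102)² = 96² = 9216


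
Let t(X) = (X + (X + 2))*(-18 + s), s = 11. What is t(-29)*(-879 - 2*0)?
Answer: -344568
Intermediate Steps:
t(X) = -14 - 14*X (t(X) = (X + (X + 2))*(-18 + 11) = (X + (2 + X))*(-7) = (2 + 2*X)*(-7) = -14 - 14*X)
t(-29)*(-879 - 2*0) = (-14 - 14*(-29))*(-879 - 2*0) = (-14 + 406)*(-879 + 0) = 392*(-879) = -344568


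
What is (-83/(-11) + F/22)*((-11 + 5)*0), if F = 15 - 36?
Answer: 0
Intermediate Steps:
F = -21
(-83/(-11) + F/22)*((-11 + 5)*0) = (-83/(-11) - 21/22)*((-11 + 5)*0) = (-83*(-1/11) - 21*1/22)*(-6*0) = (83/11 - 21/22)*0 = (145/22)*0 = 0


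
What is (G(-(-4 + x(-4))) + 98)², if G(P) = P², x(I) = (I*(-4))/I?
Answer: 26244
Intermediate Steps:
x(I) = -4 (x(I) = (-4*I)/I = -4)
(G(-(-4 + x(-4))) + 98)² = ((-(-4 - 4))² + 98)² = ((-1*(-8))² + 98)² = (8² + 98)² = (64 + 98)² = 162² = 26244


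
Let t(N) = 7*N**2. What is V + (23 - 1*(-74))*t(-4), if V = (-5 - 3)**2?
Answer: 10928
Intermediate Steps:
V = 64 (V = (-8)**2 = 64)
V + (23 - 1*(-74))*t(-4) = 64 + (23 - 1*(-74))*(7*(-4)**2) = 64 + (23 + 74)*(7*16) = 64 + 97*112 = 64 + 10864 = 10928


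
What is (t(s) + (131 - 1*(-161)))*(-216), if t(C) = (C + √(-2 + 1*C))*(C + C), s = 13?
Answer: -136080 - 5616*√11 ≈ -1.5471e+5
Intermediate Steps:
t(C) = 2*C*(C + √(-2 + C)) (t(C) = (C + √(-2 + C))*(2*C) = 2*C*(C + √(-2 + C)))
(t(s) + (131 - 1*(-161)))*(-216) = (2*13*(13 + √(-2 + 13)) + (131 - 1*(-161)))*(-216) = (2*13*(13 + √11) + (131 + 161))*(-216) = ((338 + 26*√11) + 292)*(-216) = (630 + 26*√11)*(-216) = -136080 - 5616*√11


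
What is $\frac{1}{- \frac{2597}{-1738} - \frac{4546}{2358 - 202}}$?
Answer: $- \frac{42581}{26157} \approx -1.6279$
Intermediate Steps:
$\frac{1}{- \frac{2597}{-1738} - \frac{4546}{2358 - 202}} = \frac{1}{\left(-2597\right) \left(- \frac{1}{1738}\right) - \frac{4546}{2156}} = \frac{1}{\frac{2597}{1738} - \frac{2273}{1078}} = \frac{1}{- \frac{26157}{42581}} = - \frac{42581}{26157}$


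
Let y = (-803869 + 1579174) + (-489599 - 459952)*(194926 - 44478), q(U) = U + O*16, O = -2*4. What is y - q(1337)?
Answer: -142857274752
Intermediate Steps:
O = -8
q(U) = -128 + U (q(U) = U - 8*16 = U - 128 = -128 + U)
y = -142857273543 (y = 775305 - 949551*150448 = 775305 - 142858048848 = -142857273543)
y - q(1337) = -142857273543 - (-128 + 1337) = -142857273543 - 1*1209 = -142857273543 - 1209 = -142857274752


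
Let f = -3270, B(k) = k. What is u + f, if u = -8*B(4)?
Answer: -3302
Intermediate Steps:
u = -32 (u = -8*4 = -32)
u + f = -32 - 3270 = -3302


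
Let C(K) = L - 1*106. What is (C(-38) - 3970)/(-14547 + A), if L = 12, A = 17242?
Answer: -4064/2695 ≈ -1.5080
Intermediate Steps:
C(K) = -94 (C(K) = 12 - 1*106 = 12 - 106 = -94)
(C(-38) - 3970)/(-14547 + A) = (-94 - 3970)/(-14547 + 17242) = -4064/2695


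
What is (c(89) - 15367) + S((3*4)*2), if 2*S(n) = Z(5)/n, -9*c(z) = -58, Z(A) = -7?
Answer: -2211941/144 ≈ -15361.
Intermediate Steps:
c(z) = 58/9 (c(z) = -⅑*(-58) = 58/9)
S(n) = -7/(2*n) (S(n) = (-7/n)/2 = -7/(2*n))
(c(89) - 15367) + S((3*4)*2) = (58/9 - 15367) - 7/(2*((3*4)*2)) = -138245/9 - 7/(2*(12*2)) = -138245/9 - 7/2/24 = -138245/9 - 7/2*1/24 = -138245/9 - 7/48 = -2211941/144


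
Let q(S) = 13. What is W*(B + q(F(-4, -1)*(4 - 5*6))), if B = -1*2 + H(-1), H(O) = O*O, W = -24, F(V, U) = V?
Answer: -288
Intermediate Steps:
H(O) = O²
B = -1 (B = -1*2 + (-1)² = -2 + 1 = -1)
W*(B + q(F(-4, -1)*(4 - 5*6))) = -24*(-1 + 13) = -24*12 = -288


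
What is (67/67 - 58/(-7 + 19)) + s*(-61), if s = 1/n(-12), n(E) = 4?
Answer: -229/12 ≈ -19.083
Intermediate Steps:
s = 1/4 ≈ 0.25000
(67/67 - 58/(-7 + 19)) + s*(-61) = (67/67 - 58/(-7 + 19)) + (1/4)*(-61) = (67*(1/67) - 58/12) - 61/4 = (1 - 58*1/12) - 61/4 = (1 - 29/6) - 61/4 = -23/6 - 61/4 = -229/12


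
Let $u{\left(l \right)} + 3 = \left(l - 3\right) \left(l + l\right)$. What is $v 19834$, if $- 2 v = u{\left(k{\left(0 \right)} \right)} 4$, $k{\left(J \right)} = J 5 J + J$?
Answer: $119004$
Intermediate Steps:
$k{\left(J \right)} = J + 5 J^{2}$ ($k{\left(J \right)} = 5 J J + J = 5 J^{2} + J = J + 5 J^{2}$)
$u{\left(l \right)} = -3 + 2 l \left(-3 + l\right)$ ($u{\left(l \right)} = -3 + \left(l - 3\right) \left(l + l\right) = -3 + \left(-3 + l\right) 2 l = -3 + 2 l \left(-3 + l\right)$)
$v = 6$ ($v = - \frac{\left(-3 - 6 \cdot 0 \left(1 + 5 \cdot 0\right) + 2 \left(0 \left(1 + 5 \cdot 0\right)\right)^{2}\right) 4}{2} = - \frac{\left(-3 - 6 \cdot 0 \left(1 + 0\right) + 2 \left(0 \left(1 + 0\right)\right)^{2}\right) 4}{2} = - \frac{\left(-3 - 6 \cdot 0 \cdot 1 + 2 \left(0 \cdot 1\right)^{2}\right) 4}{2} = - \frac{\left(-3 - 0 + 2 \cdot 0^{2}\right) 4}{2} = - \frac{\left(-3 + 0 + 2 \cdot 0\right) 4}{2} = - \frac{\left(-3 + 0 + 0\right) 4}{2} = - \frac{\left(-3\right) 4}{2} = \left(- \frac{1}{2}\right) \left(-12\right) = 6$)
$v 19834 = 6 \cdot 19834 = 119004$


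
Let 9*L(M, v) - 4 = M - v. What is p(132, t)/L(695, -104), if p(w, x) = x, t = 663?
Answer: 5967/803 ≈ 7.4309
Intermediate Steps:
L(M, v) = 4/9 - v/9 + M/9 (L(M, v) = 4/9 + (M - v)/9 = 4/9 + (-v/9 + M/9) = 4/9 - v/9 + M/9)
p(132, t)/L(695, -104) = 663/(4/9 - 1/9*(-104) + (1/9)*695) = 663/(4/9 + 104/9 + 695/9) = 663/(803/9) = 663*(9/803) = 5967/803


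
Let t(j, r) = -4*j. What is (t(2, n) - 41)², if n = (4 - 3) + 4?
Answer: 2401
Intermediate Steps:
n = 5 (n = 1 + 4 = 5)
(t(2, n) - 41)² = (-4*2 - 41)² = (-8 - 41)² = (-49)² = 2401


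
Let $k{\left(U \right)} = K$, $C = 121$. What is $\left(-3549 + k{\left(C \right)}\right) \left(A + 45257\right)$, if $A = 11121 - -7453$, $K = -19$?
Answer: $-227749008$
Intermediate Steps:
$k{\left(U \right)} = -19$
$A = 18574$ ($A = 11121 + 7453 = 18574$)
$\left(-3549 + k{\left(C \right)}\right) \left(A + 45257\right) = \left(-3549 - 19\right) \left(18574 + 45257\right) = \left(-3568\right) 63831 = -227749008$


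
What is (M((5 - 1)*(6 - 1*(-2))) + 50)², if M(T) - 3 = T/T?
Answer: 2916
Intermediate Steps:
M(T) = 4 (M(T) = 3 + T/T = 3 + 1 = 4)
(M((5 - 1)*(6 - 1*(-2))) + 50)² = (4 + 50)² = 54² = 2916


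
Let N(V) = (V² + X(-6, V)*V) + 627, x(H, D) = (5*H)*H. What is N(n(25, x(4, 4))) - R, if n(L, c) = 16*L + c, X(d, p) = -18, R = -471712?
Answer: 694099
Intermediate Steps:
x(H, D) = 5*H²
n(L, c) = c + 16*L
N(V) = 627 + V² - 18*V (N(V) = (V² - 18*V) + 627 = 627 + V² - 18*V)
N(n(25, x(4, 4))) - R = (627 + (5*4² + 16*25)² - 18*(5*4² + 16*25)) - 1*(-471712) = (627 + (5*16 + 400)² - 18*(5*16 + 400)) + 471712 = (627 + (80 + 400)² - 18*(80 + 400)) + 471712 = (627 + 480² - 18*480) + 471712 = (627 + 230400 - 8640) + 471712 = 222387 + 471712 = 694099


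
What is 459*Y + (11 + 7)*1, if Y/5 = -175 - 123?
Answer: -683892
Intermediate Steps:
Y = -1490 (Y = 5*(-175 - 123) = 5*(-298) = -1490)
459*Y + (11 + 7)*1 = 459*(-1490) + (11 + 7)*1 = -683910 + 18*1 = -683910 + 18 = -683892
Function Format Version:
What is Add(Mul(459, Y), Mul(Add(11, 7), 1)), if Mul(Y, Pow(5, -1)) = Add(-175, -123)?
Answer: -683892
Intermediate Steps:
Y = -1490 (Y = Mul(5, Add(-175, -123)) = Mul(5, -298) = -1490)
Add(Mul(459, Y), Mul(Add(11, 7), 1)) = Add(Mul(459, -1490), Mul(Add(11, 7), 1)) = Add(-683910, Mul(18, 1)) = Add(-683910, 18) = -683892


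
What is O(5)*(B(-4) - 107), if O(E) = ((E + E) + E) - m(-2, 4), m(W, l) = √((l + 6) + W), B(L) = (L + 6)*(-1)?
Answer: -1635 + 218*√2 ≈ -1326.7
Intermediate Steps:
B(L) = -6 - L (B(L) = (6 + L)*(-1) = -6 - L)
m(W, l) = √(6 + W + l) (m(W, l) = √((6 + l) + W) = √(6 + W + l))
O(E) = -2*√2 + 3*E (O(E) = ((E + E) + E) - √(6 - 2 + 4) = (2*E + E) - √8 = 3*E - 2*√2 = -2*√2 + 3*E)
O(5)*(B(-4) - 107) = (-2*√2 + 3*5)*((-6 - 1*(-4)) - 107) = (-2*√2 + 15)*((-6 + 4) - 107) = (15 - 2*√2)*(-2 - 107) = (15 - 2*√2)*(-109) = -1635 + 218*√2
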